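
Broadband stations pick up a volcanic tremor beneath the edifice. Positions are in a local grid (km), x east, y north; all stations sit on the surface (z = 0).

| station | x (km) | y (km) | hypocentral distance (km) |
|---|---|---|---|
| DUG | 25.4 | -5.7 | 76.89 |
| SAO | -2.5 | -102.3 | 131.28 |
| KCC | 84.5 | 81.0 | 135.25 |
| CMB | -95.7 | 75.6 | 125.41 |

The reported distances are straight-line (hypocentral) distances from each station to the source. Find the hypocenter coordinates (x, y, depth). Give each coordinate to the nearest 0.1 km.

(-10.7, 11.0, 65.8)

Each station gives a sphere (x−x_i)² + (y−y_i)² + z² = d_i² (stations at z=0).
Subtracting the DUG sphere from SAO and KCC: z² cancels, leaving linear equations in x and y:
-55.8 x − 193.2 y = -1528.48
118.2 x + 173.4 y = 643.11
Solving: x ≈ -10.698, y ≈ 11.001 km (keep extra digits for the depth step; rounded: -10.7, 11.0).
Then from the DUG sphere: z² = 76.89² − (x − 25.4)² − (y + 5.7)² with x = -10.698, y = 11.001, so z ≈ 65.803 ≈ 65.8 km.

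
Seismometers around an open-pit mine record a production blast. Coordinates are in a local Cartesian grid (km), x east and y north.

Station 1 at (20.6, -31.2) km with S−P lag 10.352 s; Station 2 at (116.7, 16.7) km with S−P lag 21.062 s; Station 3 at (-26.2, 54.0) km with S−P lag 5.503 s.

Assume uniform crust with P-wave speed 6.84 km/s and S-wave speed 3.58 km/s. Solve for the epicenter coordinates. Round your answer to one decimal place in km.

Distance from S−P lag: d = Δt · v_P v_S / (v_P − v_S) = Δt · (6.84·3.58)/(6.84−3.58) ≈ 7.5114·Δt.
So d_Station 1 = 77.76, d_Station 2 = 158.21, d_Station 3 = 41.34 km.
Circle about each station: (x − 20.6)² + (y + 31.2)² = 77.76²; (x − 116.7)² + (y − 16.7)² = 158.21²; (x + 26.2)² + (y − 54.0)² = 41.34².
Subtracting the Station 1 equation from the Station 2 and Station 3 equations removes the quadratic terms:
192.2 x + 95.8 y = -6483.81
-93.6 x + 170.4 y = 6542.26
Solving the 2×2 system: x ≈ -41.5, y ≈ 15.6 km.

(-41.5, 15.6)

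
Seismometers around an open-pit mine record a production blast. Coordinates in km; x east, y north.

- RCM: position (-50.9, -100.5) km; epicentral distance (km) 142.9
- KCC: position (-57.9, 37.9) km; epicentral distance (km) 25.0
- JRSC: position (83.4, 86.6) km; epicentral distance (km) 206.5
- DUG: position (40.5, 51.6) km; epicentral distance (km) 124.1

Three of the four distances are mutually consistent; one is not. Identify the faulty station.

JRSC

Solve using three stations at a time. Using RCM, KCC, DUG (subtract circle equations pairwise → linear system) gives (x, y) ≈ (-82.9, 38.8).
Distances from that point to each station vs reported:
  RCM: calculated 142.9 vs reported 142.9 → residual 0.0 km
  KCC: calculated 25.1 vs reported 25.0 → residual 0.1 km
  JRSC: calculated 173.1 vs reported 206.5 → residual 33.4 km
  DUG: calculated 124.1 vs reported 124.1 → residual 0.0 km
RCM, KCC, DUG are mutually consistent (residuals ≈ 0); JRSC is off by 33.4 km.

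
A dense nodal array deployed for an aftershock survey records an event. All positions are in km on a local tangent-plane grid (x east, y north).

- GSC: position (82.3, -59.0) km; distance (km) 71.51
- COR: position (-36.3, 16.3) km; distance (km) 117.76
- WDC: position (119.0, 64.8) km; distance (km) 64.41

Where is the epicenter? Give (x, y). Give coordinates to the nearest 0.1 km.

x ≈ 81.4 km, y ≈ 12.5 km

Circle about each station: (x − 82.3)² + (y + 59.0)² = 71.51²; (x + 36.3)² + (y − 16.3)² = 117.76²; (x − 119.0)² + (y − 64.8)² = 64.41².
Subtracting the GSC equation from the COR and WDC equations removes the quadratic terms:
-237.2 x + 150.6 y = -17424.65
73.4 x + 247.6 y = 9070.78
Solving the 2×2 system: x ≈ 81.4, y ≈ 12.5 km.
Check against GSC (with the unrounded x, y): √((x − 82.3)²+(y + 59.0)²) = 71.51 ≈ 71.51 km. ✓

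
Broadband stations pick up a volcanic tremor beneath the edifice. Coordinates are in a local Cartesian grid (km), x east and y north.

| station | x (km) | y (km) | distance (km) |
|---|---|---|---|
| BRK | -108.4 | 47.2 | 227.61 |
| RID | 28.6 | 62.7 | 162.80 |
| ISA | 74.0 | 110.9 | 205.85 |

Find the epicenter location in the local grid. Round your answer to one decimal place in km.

(69.4, -94.9)

Circle about each station: (x + 108.4)² + (y − 47.2)² = 227.61²; (x − 28.6)² + (y − 62.7)² = 162.80²; (x − 74.0)² + (y − 110.9)² = 205.85².
Subtracting the BRK equation from the RID and ISA equations removes the quadratic terms:
274.0 x + 31.0 y = 16073.32
364.8 x + 127.4 y = 13228.50
Solving the 2×2 system: x ≈ 69.4, y ≈ -94.9 km.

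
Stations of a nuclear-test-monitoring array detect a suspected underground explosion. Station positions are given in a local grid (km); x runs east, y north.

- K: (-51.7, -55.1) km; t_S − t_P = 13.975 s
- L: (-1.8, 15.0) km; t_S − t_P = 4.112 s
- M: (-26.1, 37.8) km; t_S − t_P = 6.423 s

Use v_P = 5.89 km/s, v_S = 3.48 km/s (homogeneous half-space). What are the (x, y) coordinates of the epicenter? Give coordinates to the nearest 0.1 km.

Distance from S−P lag: d = Δt · v_P v_S / (v_P − v_S) = Δt · (5.89·3.48)/(5.89−3.48) ≈ 8.5051·Δt.
So d_K = 118.86, d_L = 34.97, d_M = 54.63 km.
Circle about each station: (x + 51.7)² + (y + 55.1)² = 118.86²; (x + 1.8)² + (y − 15.0)² = 34.97²; (x + 26.1)² + (y − 37.8)² = 54.63².
Subtracting pairs of circle equations eliminates x²+y² and gives linear equations (the radical axes):
99.8 x + 140.2 y = 7424.14
51.2 x + 185.8 y = 7544.41
Solving the 2×2 system: x ≈ 28.3, y ≈ 32.8 km.
Check against K (with the unrounded x, y): √((x + 51.7)²+(y + 55.1)²) = 118.86 ≈ 118.86 km. ✓

(28.3, 32.8)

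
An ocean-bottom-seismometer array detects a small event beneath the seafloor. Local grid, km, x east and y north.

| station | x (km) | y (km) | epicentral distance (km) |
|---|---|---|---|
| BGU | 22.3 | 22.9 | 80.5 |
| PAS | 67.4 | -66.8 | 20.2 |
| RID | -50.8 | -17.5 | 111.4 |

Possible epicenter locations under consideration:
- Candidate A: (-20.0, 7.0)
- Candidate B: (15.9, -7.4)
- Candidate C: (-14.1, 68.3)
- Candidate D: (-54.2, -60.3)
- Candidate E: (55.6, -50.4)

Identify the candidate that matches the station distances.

For each candidate, compare |candidate − station| to the reported distance:
Candidate A: residuals BGU 35.3, PAS 94.2, RID 72.0 → max 94.2 km
Candidate B: residuals BGU 49.5, PAS 58.4, RID 43.9 → max 58.4 km
Candidate C: residuals BGU 22.3, PAS 137.6, RID 18.1 → max 137.6 km
Candidate D: residuals BGU 32.5, PAS 101.6, RID 68.5 → max 101.6 km
Candidate E: residuals BGU 0.0, PAS 0.0, RID 0.0 → max 0.0 km
Only Candidate E has all residuals ≈ 0.

Candidate E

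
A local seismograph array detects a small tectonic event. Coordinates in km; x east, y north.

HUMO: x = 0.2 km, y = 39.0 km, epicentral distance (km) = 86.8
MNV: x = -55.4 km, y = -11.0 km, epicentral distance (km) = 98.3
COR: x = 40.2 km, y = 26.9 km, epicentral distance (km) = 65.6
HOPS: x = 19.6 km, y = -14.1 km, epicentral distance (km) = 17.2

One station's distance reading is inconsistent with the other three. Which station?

HOPS

Solve using three stations at a time. Using HUMO, MNV, COR (subtract circle equations pairwise → linear system) gives (x, y) ≈ (38.9, -38.7).
Distances from that point to each station vs reported:
  HUMO: calculated 86.8 vs reported 86.8 → residual 0.0 km
  MNV: calculated 98.3 vs reported 98.3 → residual 0.0 km
  COR: calculated 65.6 vs reported 65.6 → residual 0.0 km
  HOPS: calculated 31.3 vs reported 17.2 → residual 14.1 km
HUMO, MNV, COR are mutually consistent (residuals ≈ 0); HOPS is off by 14.1 km.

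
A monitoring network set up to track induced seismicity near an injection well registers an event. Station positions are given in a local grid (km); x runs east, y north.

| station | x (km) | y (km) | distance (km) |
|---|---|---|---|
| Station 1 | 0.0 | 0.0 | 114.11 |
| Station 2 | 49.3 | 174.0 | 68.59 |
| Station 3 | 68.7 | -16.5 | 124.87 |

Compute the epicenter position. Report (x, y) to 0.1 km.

Circle about each station: x² + y² = 114.11²; (x − 49.3)² + (y − 174.0)² = 68.59²; (x − 68.7)² + (y + 16.5)² = 124.87².
Subtracting pairs of circle equations eliminates x²+y² and gives linear equations (the radical axes):
98.6 x + 348.0 y = 41022.99
137.4 x − 33.0 y = 2420.52
Solving the 2×2 system: x ≈ 43.0, y ≈ 105.7 km.

(43.0, 105.7)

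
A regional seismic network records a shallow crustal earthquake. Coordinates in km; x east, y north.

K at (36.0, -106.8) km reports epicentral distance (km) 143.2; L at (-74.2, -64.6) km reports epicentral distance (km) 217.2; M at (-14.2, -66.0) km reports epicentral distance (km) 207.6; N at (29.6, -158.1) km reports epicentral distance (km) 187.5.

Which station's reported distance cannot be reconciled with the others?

M

Solve using three stations at a time. Using K, L, N (subtract circle equations pairwise → linear system) gives (x, y) ≈ (133.9, -2.3).
Distances from that point to each station vs reported:
  K: calculated 143.2 vs reported 143.2 → residual 0.0 km
  L: calculated 217.2 vs reported 217.2 → residual 0.0 km
  M: calculated 161.2 vs reported 207.6 → residual 46.4 km
  N: calculated 187.5 vs reported 187.5 → residual 0.0 km
K, L, N are mutually consistent (residuals ≈ 0); M is off by 46.4 km.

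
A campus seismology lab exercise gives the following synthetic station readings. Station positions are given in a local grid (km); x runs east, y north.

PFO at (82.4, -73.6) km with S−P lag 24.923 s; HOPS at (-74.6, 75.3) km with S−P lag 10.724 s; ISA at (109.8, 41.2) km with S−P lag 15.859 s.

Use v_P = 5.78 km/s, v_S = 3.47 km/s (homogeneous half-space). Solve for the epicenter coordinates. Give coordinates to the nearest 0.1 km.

Distance from S−P lag: d = Δt · v_P v_S / (v_P − v_S) = Δt · (5.78·3.47)/(5.78−3.47) ≈ 8.6825·Δt.
So d_PFO = 216.39, d_HOPS = 93.11, d_ISA = 137.70 km.
Circle about each station: (x − 82.4)² + (y + 73.6)² = 216.39²; (x + 74.6)² + (y − 75.3)² = 93.11²; (x − 109.8)² + (y − 41.2)² = 137.70².
Subtracting the PFO equation from the HOPS and ISA equations removes the quadratic terms:
-314.0 x + 297.8 y = 37183.69
54.8 x + 229.6 y = 29410.10
Solving the 2×2 system: x ≈ 2.5, y ≈ 127.5 km.

x ≈ 2.5 km, y ≈ 127.5 km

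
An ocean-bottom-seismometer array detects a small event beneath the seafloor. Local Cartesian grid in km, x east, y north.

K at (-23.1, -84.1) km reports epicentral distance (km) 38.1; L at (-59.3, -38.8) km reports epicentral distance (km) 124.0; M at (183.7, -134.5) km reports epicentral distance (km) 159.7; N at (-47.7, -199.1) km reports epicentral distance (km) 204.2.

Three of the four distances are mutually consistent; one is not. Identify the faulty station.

Solve using three stations at a time. Using L, M, N (subtract circle equations pairwise → linear system) gives (x, y) ≈ (64.3, -28.3).
Distances from that point to each station vs reported:
  K: calculated 103.7 vs reported 38.1 → residual 65.6 km
  L: calculated 124.1 vs reported 124.0 → residual 0.1 km
  M: calculated 159.8 vs reported 159.7 → residual 0.1 km
  N: calculated 204.2 vs reported 204.2 → residual 0.0 km
L, M, N are mutually consistent (residuals ≈ 0); K is off by 65.6 km.

K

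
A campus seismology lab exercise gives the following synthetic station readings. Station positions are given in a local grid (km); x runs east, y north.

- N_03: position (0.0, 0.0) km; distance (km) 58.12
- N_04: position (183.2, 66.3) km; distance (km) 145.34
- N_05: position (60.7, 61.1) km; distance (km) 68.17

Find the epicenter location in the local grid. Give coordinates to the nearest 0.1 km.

x ≈ 57.7 km, y ≈ -7.0 km

Circle about each station: x² + y² = 58.12²; (x − 183.2)² + (y − 66.3)² = 145.34²; (x − 60.7)² + (y − 61.1)² = 68.17².
Subtracting pairs of circle equations eliminates x²+y² and gives linear equations (the radical axes):
366.4 x + 132.6 y = 20212.15
121.4 x + 122.2 y = 6148.49
Solving the 2×2 system: x ≈ 57.7, y ≈ -7.0 km.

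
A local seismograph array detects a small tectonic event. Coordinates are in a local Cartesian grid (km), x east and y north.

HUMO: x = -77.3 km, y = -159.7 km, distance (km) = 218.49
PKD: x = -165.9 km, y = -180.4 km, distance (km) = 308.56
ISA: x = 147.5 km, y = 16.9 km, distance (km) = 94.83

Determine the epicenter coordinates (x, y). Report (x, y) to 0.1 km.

Circle about each station: (x + 77.3)² + (y + 159.7)² = 218.49²; (x + 165.9)² + (y + 180.4)² = 308.56²; (x − 147.5)² + (y − 16.9)² = 94.83².
Subtracting the HUMO equation from the PKD and ISA equations removes the quadratic terms:
-177.2 x − 41.4 y = -18883.80
449.6 x + 353.2 y = 29307.63
Solving the 2×2 system: x ≈ 124.1, y ≈ -75.0 km.
Check against HUMO (with the unrounded x, y): √((x + 77.3)²+(y + 159.7)²) = 218.48 ≈ 218.49 km. ✓

124.1 km east, -75.0 km north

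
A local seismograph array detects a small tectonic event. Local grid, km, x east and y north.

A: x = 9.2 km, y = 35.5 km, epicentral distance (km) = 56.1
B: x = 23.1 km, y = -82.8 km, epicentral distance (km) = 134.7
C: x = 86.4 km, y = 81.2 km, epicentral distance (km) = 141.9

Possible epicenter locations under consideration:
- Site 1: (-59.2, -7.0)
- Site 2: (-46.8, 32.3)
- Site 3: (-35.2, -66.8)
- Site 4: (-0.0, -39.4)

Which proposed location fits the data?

Site 2

For each candidate, compare |candidate − station| to the reported distance:
Site 1: residuals A 24.4, B 22.8, C 28.3 → max 28.3 km
Site 2: residuals A 0.0, B 0.0, C 0.0 → max 0.0 km
Site 3: residuals A 55.4, B 74.2, C 49.6 → max 74.2 km
Site 4: residuals A 19.4, B 85.5, C 6.5 → max 85.5 km
Only Site 2 has all residuals ≈ 0.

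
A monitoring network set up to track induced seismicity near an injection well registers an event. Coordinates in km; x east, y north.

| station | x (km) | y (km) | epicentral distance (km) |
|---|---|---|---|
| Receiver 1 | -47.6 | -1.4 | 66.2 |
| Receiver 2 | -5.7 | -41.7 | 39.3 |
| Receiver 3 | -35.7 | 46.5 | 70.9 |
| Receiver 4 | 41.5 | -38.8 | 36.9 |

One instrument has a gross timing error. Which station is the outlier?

Solve using three stations at a time. Using Receiver 1, Receiver 2, Receiver 4 (subtract circle equations pairwise → linear system) gives (x, y) ≈ (18.0, -10.3).
Distances from that point to each station vs reported:
  Receiver 1: calculated 66.2 vs reported 66.2 → residual 0.0 km
  Receiver 2: calculated 39.3 vs reported 39.3 → residual 0.0 km
  Receiver 3: calculated 78.2 vs reported 70.9 → residual 7.3 km
  Receiver 4: calculated 36.9 vs reported 36.9 → residual 0.0 km
Receiver 1, Receiver 2, Receiver 4 are mutually consistent (residuals ≈ 0); Receiver 3 is off by 7.3 km.

Receiver 3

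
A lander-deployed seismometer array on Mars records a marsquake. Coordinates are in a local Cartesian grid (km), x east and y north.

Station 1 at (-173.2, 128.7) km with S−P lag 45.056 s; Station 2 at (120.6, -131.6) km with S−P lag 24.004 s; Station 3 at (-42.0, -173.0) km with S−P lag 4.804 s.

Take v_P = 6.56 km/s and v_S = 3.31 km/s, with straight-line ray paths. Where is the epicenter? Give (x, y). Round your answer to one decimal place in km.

x ≈ -39.5 km, y ≈ -141.0 km

Distance from S−P lag: d = Δt · v_P v_S / (v_P − v_S) = Δt · (6.56·3.31)/(6.56−3.31) ≈ 6.6811·Δt.
So d_Station 1 = 301.02, d_Station 2 = 160.37, d_Station 3 = 32.10 km.
Circle about each station: (x + 173.2)² + (y − 128.7)² = 301.02²; (x − 120.6)² + (y + 131.6)² = 160.37²; (x + 42.0)² + (y + 173.0)² = 32.10².
Subtracting the Station 1 equation from the Station 2 and Station 3 equations removes the quadratic terms:
587.6 x − 520.6 y = 50195.49
262.4 x − 603.4 y = 74713.70
Solving the 2×2 system: x ≈ -39.5, y ≈ -141.0 km.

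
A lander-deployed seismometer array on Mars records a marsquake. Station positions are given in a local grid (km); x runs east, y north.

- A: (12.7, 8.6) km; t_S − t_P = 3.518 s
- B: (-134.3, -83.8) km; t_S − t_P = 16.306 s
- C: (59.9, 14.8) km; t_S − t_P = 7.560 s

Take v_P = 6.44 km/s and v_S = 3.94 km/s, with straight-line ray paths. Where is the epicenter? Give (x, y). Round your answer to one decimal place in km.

Distance from S−P lag: d = Δt · v_P v_S / (v_P − v_S) = Δt · (6.44·3.94)/(6.44−3.94) ≈ 10.1494·Δt.
So d_A = 35.71, d_B = 165.50, d_C = 76.73 km.
Circle about each station: (x − 12.7)² + (y − 8.6)² = 35.71²; (x + 134.3)² + (y + 83.8)² = 165.50²; (x − 59.9)² + (y − 14.8)² = 76.73².
Subtracting the A equation from the B and C equations removes the quadratic terms:
-294.0 x − 184.8 y = -1291.37
94.4 x + 12.4 y = -1040.49
Solving the 2×2 system: x ≈ -15.1, y ≈ 31.0 km.
Check against A (with the unrounded x, y): √((x − 12.7)²+(y − 8.6)²) = 35.70 ≈ 35.71 km. ✓

(-15.1, 31.0)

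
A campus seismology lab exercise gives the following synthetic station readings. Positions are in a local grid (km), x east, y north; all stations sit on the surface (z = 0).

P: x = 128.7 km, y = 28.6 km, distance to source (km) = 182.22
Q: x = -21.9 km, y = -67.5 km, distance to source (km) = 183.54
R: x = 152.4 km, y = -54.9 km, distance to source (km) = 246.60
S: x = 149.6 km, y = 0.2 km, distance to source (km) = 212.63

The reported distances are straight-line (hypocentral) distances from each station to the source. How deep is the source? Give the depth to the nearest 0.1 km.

Each station gives a sphere (x−x_i)² + (y−y_i)² + z² = d_i² (stations at z=0).
Subtracting the P sphere from Q and R: z² cancels, leaving linear equations in x and y:
-301.2 x − 192.2 y = -12828.59
47.4 x − 167.0 y = -18749.31
Solving: x ≈ -24.596, y ≈ 105.290 km (keep extra digits for the depth step; rounded: -24.6, 105.3).
Then from the P sphere: z² = 182.22² − (x − 128.7)² − (y − 28.6)² with x = -24.596, y = 105.290, so z ≈ 61.831 ≈ 61.8 km.

61.8 km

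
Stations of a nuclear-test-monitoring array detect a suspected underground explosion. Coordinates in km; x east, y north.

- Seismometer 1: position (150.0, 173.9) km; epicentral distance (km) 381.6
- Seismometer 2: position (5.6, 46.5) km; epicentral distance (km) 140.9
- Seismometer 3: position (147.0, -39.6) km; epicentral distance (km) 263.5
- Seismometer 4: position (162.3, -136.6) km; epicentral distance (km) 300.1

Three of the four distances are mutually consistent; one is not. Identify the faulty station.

Solve using three stations at a time. Using Seismometer 2, Seismometer 3, Seismometer 4 (subtract circle equations pairwise → linear system) gives (x, y) ≈ (-116.0, -24.5).
Distances from that point to each station vs reported:
  Seismometer 1: calculated 331.8 vs reported 381.6 → residual 49.8 km
  Seismometer 2: calculated 140.8 vs reported 140.9 → residual 0.1 km
  Seismometer 3: calculated 263.4 vs reported 263.5 → residual 0.1 km
  Seismometer 4: calculated 300.1 vs reported 300.1 → residual 0.0 km
Seismometer 2, Seismometer 3, Seismometer 4 are mutually consistent (residuals ≈ 0); Seismometer 1 is off by 49.8 km.

Seismometer 1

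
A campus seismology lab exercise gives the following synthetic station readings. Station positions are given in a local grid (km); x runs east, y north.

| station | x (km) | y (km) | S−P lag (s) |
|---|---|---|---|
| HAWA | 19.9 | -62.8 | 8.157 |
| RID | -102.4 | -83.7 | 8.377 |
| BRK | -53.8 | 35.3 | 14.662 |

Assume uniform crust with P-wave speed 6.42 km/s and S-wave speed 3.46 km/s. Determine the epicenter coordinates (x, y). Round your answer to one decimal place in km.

Distance from S−P lag: d = Δt · v_P v_S / (v_P − v_S) = Δt · (6.42·3.46)/(6.42−3.46) ≈ 7.5045·Δt.
So d_HAWA = 61.21, d_RID = 62.86, d_BRK = 110.03 km.
Circle about each station: (x − 19.9)² + (y + 62.8)² = 61.21²; (x + 102.4)² + (y + 83.7)² = 62.86²; (x + 53.8)² + (y − 35.3)² = 110.03².
Subtracting pairs of circle equations eliminates x²+y² and gives linear equations (the radical axes):
-244.6 x − 41.8 y = 12946.88
-147.4 x + 196.2 y = -8559.26
Solving the 2×2 system: x ≈ -40.3, y ≈ -73.9 km.

x ≈ -40.3 km, y ≈ -73.9 km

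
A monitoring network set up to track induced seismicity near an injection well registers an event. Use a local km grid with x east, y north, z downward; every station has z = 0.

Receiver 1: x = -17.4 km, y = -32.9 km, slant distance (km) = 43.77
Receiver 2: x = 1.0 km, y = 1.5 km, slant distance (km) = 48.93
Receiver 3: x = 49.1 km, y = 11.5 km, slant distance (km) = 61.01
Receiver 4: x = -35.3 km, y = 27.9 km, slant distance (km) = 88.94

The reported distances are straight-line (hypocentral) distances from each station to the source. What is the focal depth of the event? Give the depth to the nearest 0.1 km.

z ≈ 21.3 km

Each station gives a sphere (x−x_i)² + (y−y_i)² + z² = d_i² (stations at z=0).
Subtracting the Receiver 1 sphere from Receiver 2 and Receiver 3: z² cancels, leaving linear equations in x and y:
36.8 x + 68.8 y = -1860.25
133.0 x + 88.8 y = -648.52
Solving: x ≈ 20.497, y ≈ -38.002 km (keep extra digits for the depth step; rounded: 20.5, -38.0).
Then from the Receiver 1 sphere: z² = 43.77² − (x + 17.4)² − (y + 32.9)² with x = 20.497, y = -38.002, so z ≈ 21.298 ≈ 21.3 km.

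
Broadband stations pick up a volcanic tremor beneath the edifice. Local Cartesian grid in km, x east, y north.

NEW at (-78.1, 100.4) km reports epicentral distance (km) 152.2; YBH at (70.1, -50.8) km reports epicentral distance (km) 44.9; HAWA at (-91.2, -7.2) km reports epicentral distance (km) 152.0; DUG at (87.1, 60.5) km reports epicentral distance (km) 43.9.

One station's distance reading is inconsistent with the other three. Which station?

Solve using three stations at a time. Using NEW, HAWA, DUG (subtract circle equations pairwise → linear system) gives (x, y) ≈ (56.4, 29.1).
Distances from that point to each station vs reported:
  NEW: calculated 152.2 vs reported 152.2 → residual 0.0 km
  YBH: calculated 81.1 vs reported 44.9 → residual 36.2 km
  HAWA: calculated 152.0 vs reported 152.0 → residual 0.0 km
  DUG: calculated 43.9 vs reported 43.9 → residual 0.0 km
NEW, HAWA, DUG are mutually consistent (residuals ≈ 0); YBH is off by 36.2 km.

YBH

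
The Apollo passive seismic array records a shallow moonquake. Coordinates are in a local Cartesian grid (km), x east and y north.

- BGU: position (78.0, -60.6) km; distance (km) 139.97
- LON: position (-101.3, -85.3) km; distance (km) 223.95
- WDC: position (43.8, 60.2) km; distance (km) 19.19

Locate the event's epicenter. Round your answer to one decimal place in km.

Circle about each station: (x − 78.0)² + (y + 60.6)² = 139.97²; (x + 101.3)² + (y + 85.3)² = 223.95²; (x − 43.8)² + (y − 60.2)² = 19.19².
Subtracting pairs of circle equations eliminates x²+y² and gives linear equations (the radical axes):
-358.6 x − 49.4 y = -22780.58
-68.4 x + 241.6 y = 15009.46
Solving the 2×2 system: x ≈ 52.9, y ≈ 77.1 km.

52.9 km east, 77.1 km north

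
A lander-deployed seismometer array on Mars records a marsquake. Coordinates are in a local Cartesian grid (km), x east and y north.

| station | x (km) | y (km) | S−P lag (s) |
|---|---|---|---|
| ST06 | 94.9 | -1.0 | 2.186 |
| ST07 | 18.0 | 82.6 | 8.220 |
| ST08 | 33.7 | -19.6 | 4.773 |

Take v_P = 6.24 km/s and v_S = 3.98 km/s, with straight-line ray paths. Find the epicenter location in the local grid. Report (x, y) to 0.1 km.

Distance from S−P lag: d = Δt · v_P v_S / (v_P − v_S) = Δt · (6.24·3.98)/(6.24−3.98) ≈ 10.9890·Δt.
So d_ST06 = 24.02, d_ST07 = 90.33, d_ST08 = 52.45 km.
Circle about each station: (x − 94.9)² + (y + 1.0)² = 24.02²; (x − 18.0)² + (y − 82.6)² = 90.33²; (x − 33.7)² + (y + 19.6)² = 52.45².
Subtracting the ST06 equation from the ST07 and ST08 equations removes the quadratic terms:
-153.8 x + 167.2 y = -9442.80
-122.4 x − 37.2 y = -9661.20
Solving the 2×2 system: x ≈ 75.1, y ≈ 12.6 km.

x ≈ 75.1 km, y ≈ 12.6 km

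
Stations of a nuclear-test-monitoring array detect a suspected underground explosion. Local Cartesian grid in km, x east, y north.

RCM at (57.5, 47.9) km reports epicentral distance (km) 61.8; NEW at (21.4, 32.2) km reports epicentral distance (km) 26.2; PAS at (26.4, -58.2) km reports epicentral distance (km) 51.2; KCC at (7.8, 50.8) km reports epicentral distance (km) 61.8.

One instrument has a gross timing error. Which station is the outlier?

NEW

Solve using three stations at a time. Using RCM, PAS, KCC (subtract circle equations pairwise → linear system) gives (x, y) ≈ (29.4, -7.1).
Distances from that point to each station vs reported:
  RCM: calculated 61.8 vs reported 61.8 → residual 0.0 km
  NEW: calculated 40.1 vs reported 26.2 → residual 13.9 km
  PAS: calculated 51.2 vs reported 51.2 → residual 0.0 km
  KCC: calculated 61.8 vs reported 61.8 → residual 0.0 km
RCM, PAS, KCC are mutually consistent (residuals ≈ 0); NEW is off by 13.9 km.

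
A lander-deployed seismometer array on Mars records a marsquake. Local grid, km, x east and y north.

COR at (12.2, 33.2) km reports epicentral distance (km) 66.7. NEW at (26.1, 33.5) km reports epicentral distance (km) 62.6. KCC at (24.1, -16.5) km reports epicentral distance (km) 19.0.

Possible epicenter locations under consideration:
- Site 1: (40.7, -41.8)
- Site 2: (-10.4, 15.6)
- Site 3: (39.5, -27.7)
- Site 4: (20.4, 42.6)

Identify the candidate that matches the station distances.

Site 3

For each candidate, compare |candidate − station| to the reported distance:
Site 1: residuals COR 13.5, NEW 14.1, KCC 11.3 → max 14.1 km
Site 2: residuals COR 38.1, NEW 21.9, KCC 28.1 → max 38.1 km
Site 3: residuals COR 0.0, NEW 0.0, KCC 0.0 → max 0.0 km
Site 4: residuals COR 54.2, NEW 51.9, KCC 40.2 → max 54.2 km
Only Site 3 has all residuals ≈ 0.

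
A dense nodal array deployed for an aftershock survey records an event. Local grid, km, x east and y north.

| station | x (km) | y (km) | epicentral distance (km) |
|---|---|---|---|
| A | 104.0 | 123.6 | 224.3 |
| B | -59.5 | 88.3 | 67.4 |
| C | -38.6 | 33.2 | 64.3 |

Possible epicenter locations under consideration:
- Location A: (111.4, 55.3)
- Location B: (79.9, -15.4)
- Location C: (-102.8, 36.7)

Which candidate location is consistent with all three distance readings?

For each candidate, compare |candidate − station| to the reported distance:
Location A: residuals A 155.6, B 106.7, C 87.3 → max 155.6 km
Location B: residuals A 83.2, B 106.3, C 63.8 → max 106.3 km
Location C: residuals A 0.0, B 0.0, C 0.0 → max 0.0 km
Only Location C has all residuals ≈ 0.

Location C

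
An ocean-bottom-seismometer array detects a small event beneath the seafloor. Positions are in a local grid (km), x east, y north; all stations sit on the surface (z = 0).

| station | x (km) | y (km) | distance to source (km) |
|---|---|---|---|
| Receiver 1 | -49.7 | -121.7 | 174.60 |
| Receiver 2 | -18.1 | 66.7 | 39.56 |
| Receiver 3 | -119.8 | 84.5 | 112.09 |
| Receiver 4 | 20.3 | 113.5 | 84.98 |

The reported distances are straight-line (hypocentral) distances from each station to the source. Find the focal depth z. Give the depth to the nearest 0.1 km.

Each station gives a sphere (x−x_i)² + (y−y_i)² + z² = d_i² (stations at z=0).
Subtracting the Receiver 1 sphere from Receiver 2 and Receiver 3: z² cancels, leaving linear equations in x and y:
63.2 x + 376.8 y = 16415.69
-140.2 x + 412.4 y = 22132.30
Solving: x ≈ -19.896, y ≈ 46.903 km (keep extra digits for the depth step; rounded: -19.9, 46.9).
Then from the Receiver 1 sphere: z² = 174.60² − (x + 49.7)² − (y + 121.7)² with x = -19.896, y = 46.903, so z ≈ 34.204 ≈ 34.2 km.

34.2 km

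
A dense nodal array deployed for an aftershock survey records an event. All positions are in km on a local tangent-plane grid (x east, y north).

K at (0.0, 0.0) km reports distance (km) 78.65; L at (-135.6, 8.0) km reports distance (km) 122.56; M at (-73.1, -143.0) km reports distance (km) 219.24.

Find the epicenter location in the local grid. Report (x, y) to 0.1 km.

(-31.2, 72.2)

Circle about each station: x² + y² = 78.65²; (x + 135.6)² + (y − 8.0)² = 122.56²; (x + 73.1)² + (y + 143.0)² = 219.24².
Subtracting the K equation from the L and M equations removes the quadratic terms:
-271.2 x + 16.0 y = 9616.23
-146.2 x − 286.0 y = -16087.75
Solving the 2×2 system: x ≈ -31.2, y ≈ 72.2 km.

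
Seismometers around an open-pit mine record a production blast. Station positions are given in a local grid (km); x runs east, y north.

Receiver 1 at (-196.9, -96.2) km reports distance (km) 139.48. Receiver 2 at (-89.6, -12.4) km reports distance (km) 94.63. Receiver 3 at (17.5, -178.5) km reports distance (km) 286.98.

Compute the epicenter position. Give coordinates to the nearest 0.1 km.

Circle about each station: (x + 196.9)² + (y + 96.2)² = 139.48²; (x + 89.6)² + (y + 12.4)² = 94.63²; (x − 17.5)² + (y + 178.5)² = 286.98².
Subtracting pairs of circle equations eliminates x²+y² and gives linear equations (the radical axes):
214.6 x + 167.6 y = -29342.30
428.8 x − 164.6 y = -78758.40
Solving the 2×2 system: x ≈ -168.2, y ≈ 40.3 km.

-168.2 km east, 40.3 km north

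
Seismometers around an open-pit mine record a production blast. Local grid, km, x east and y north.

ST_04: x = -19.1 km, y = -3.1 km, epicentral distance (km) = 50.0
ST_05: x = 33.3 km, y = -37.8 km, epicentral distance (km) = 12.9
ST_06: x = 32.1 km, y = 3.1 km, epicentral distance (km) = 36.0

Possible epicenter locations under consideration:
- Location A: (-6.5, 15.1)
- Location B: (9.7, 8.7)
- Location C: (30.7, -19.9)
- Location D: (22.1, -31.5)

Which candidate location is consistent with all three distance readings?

Location D

For each candidate, compare |candidate − station| to the reported distance:
Location A: residuals ST_04 27.9, ST_05 53.3, ST_06 4.4 → max 53.3 km
Location B: residuals ST_04 18.9, ST_05 39.2, ST_06 12.9 → max 39.2 km
Location C: residuals ST_04 2.6, ST_05 5.2, ST_06 13.0 → max 13.0 km
Location D: residuals ST_04 0.0, ST_05 0.0, ST_06 0.0 → max 0.0 km
Only Location D has all residuals ≈ 0.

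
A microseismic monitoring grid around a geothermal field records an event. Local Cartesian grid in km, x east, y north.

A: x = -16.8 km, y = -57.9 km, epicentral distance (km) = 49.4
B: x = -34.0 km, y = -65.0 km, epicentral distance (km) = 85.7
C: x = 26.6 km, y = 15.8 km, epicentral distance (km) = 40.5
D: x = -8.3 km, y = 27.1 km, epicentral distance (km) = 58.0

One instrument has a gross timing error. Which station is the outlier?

B

Solve using three stations at a time. Using A, C, D (subtract circle equations pairwise → linear system) gives (x, y) ≈ (19.1, -24.0).
Distances from that point to each station vs reported:
  A: calculated 49.4 vs reported 49.4 → residual 0.0 km
  B: calculated 67.1 vs reported 85.7 → residual 18.6 km
  C: calculated 40.5 vs reported 40.5 → residual 0.0 km
  D: calculated 58.0 vs reported 58.0 → residual 0.0 km
A, C, D are mutually consistent (residuals ≈ 0); B is off by 18.6 km.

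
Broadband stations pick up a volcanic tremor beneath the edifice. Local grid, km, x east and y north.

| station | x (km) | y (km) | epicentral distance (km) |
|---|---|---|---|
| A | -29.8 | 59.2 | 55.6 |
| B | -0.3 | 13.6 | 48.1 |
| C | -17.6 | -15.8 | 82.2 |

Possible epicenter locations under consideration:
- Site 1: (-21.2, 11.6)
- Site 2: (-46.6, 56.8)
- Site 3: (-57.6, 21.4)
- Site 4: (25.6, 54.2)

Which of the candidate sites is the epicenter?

For each candidate, compare |candidate − station| to the reported distance:
Site 1: residuals A 7.2, B 27.1, C 54.6 → max 54.6 km
Site 2: residuals A 38.6, B 15.2, C 4.0 → max 38.6 km
Site 3: residuals A 8.7, B 9.7, C 27.6 → max 27.6 km
Site 4: residuals A 0.0, B 0.1, C 0.1 → max 0.1 km
Only Site 4 has all residuals ≈ 0.

Site 4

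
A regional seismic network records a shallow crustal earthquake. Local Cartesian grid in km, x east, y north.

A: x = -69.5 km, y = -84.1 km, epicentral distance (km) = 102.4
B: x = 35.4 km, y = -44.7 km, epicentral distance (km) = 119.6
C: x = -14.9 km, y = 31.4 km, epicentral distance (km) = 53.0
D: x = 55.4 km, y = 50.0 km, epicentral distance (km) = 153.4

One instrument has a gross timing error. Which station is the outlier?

D

Solve using three stations at a time. Using A, B, C (subtract circle equations pairwise → linear system) gives (x, y) ≈ (-66.3, 18.3).
Distances from that point to each station vs reported:
  A: calculated 102.4 vs reported 102.4 → residual 0.0 km
  B: calculated 119.6 vs reported 119.6 → residual 0.0 km
  C: calculated 53.1 vs reported 53.0 → residual 0.1 km
  D: calculated 125.8 vs reported 153.4 → residual 27.6 km
A, B, C are mutually consistent (residuals ≈ 0); D is off by 27.6 km.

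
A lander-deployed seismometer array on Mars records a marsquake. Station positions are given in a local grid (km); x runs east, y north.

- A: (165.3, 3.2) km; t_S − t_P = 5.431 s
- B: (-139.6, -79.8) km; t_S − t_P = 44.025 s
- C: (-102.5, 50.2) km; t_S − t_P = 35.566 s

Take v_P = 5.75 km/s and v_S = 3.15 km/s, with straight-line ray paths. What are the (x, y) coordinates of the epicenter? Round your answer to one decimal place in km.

Distance from S−P lag: d = Δt · v_P v_S / (v_P − v_S) = Δt · (5.75·3.15)/(5.75−3.15) ≈ 6.9663·Δt.
So d_A = 37.83, d_B = 306.69, d_C = 247.77 km.
Circle about each station: (x − 165.3)² + (y − 3.2)² = 37.83²; (x + 139.6)² + (y + 79.8)² = 306.69²; (x + 102.5)² + (y − 50.2)² = 247.77².
Subtracting the A equation from the B and C equations removes the quadratic terms:
-609.8 x − 166.0 y = -94105.78
-535.6 x + 94.0 y = -74266.90
Solving the 2×2 system: x ≈ 144.8, y ≈ 35.0 km.
Check against A (with the unrounded x, y): √((x − 165.3)²+(y − 3.2)²) = 37.82 ≈ 37.83 km. ✓

x ≈ 144.8 km, y ≈ 35.0 km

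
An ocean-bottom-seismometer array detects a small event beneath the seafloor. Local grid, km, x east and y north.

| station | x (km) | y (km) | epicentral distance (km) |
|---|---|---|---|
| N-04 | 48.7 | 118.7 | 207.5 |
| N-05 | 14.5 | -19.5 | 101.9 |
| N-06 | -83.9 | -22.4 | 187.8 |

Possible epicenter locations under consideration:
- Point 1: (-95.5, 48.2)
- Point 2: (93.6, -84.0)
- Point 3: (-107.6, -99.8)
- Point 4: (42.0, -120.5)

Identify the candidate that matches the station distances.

For each candidate, compare |candidate − station| to the reported distance:
Point 1: residuals N-04 47.0, N-05 27.3, N-06 116.3 → max 116.3 km
Point 2: residuals N-04 0.1, N-05 0.2, N-06 0.1 → max 0.2 km
Point 3: residuals N-04 61.1, N-05 44.2, N-06 106.9 → max 106.9 km
Point 4: residuals N-04 31.8, N-05 2.8, N-06 28.2 → max 31.8 km
Only Point 2 has all residuals ≈ 0.

Point 2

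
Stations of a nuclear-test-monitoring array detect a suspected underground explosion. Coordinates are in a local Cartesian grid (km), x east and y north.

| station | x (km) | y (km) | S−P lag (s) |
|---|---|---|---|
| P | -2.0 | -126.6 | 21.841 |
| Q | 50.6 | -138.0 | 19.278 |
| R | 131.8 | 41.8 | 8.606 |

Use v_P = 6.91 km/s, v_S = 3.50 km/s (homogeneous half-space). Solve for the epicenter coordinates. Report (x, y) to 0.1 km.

Distance from S−P lag: d = Δt · v_P v_S / (v_P − v_S) = Δt · (6.91·3.50)/(6.91−3.50) ≈ 7.0924·Δt.
So d_P = 154.90, d_Q = 136.73, d_R = 61.04 km.
Circle about each station: (x + 2.0)² + (y + 126.6)² = 154.90²; (x − 50.6)² + (y + 138.0)² = 136.73²; (x − 131.8)² + (y − 41.8)² = 61.04².
Subtracting the P equation from the Q and R equations removes the quadratic terms:
105.2 x − 22.8 y = 10871.72
267.6 x + 336.8 y = 23355.05
Solving the 2×2 system: x ≈ 101.0, y ≈ -10.9 km.
Check against P (with the unrounded x, y): √((x + 2.0)²+(y + 126.6)²) = 154.90 ≈ 154.90 km. ✓

101.0 km east, -10.9 km north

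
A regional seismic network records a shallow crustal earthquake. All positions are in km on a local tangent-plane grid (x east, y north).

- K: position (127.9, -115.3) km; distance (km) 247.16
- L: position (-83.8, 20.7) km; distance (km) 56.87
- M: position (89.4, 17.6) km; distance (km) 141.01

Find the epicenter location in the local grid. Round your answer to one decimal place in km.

Circle about each station: (x − 127.9)² + (y + 115.3)² = 247.16²; (x + 83.8)² + (y − 20.7)² = 56.87²; (x − 89.4)² + (y − 17.6)² = 141.01².
Subtracting the K equation from the L and M equations removes the quadratic terms:
-423.4 x + 272.0 y = 35652.30
-77.0 x + 265.8 y = 19853.87
Solving the 2×2 system: x ≈ -44.5, y ≈ 61.8 km.

x ≈ -44.5 km, y ≈ 61.8 km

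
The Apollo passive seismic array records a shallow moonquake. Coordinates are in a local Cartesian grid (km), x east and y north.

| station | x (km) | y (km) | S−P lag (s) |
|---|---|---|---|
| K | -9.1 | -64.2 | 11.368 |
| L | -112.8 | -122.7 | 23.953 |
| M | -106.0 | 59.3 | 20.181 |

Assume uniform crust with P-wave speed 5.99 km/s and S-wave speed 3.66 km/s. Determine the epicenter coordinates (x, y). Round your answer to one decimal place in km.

75.0 km east, 1.9 km north

Distance from S−P lag: d = Δt · v_P v_S / (v_P − v_S) = Δt · (5.99·3.66)/(5.99−3.66) ≈ 9.4092·Δt.
So d_K = 106.96, d_L = 225.38, d_M = 189.89 km.
Circle about each station: (x + 9.1)² + (y + 64.2)² = 106.96²; (x + 112.8)² + (y + 122.7)² = 225.38²; (x + 106.0)² + (y − 59.3)² = 189.89².
Subtracting pairs of circle equations eliminates x²+y² and gives linear equations (the radical axes):
-207.4 x − 117.0 y = -15781.02
-193.8 x + 247.0 y = -14069.73
Solving the 2×2 system: x ≈ 75.0, y ≈ 1.9 km.
Check against K (with the unrounded x, y): √((x + 9.1)²+(y + 64.2)²) = 106.98 ≈ 106.96 km. ✓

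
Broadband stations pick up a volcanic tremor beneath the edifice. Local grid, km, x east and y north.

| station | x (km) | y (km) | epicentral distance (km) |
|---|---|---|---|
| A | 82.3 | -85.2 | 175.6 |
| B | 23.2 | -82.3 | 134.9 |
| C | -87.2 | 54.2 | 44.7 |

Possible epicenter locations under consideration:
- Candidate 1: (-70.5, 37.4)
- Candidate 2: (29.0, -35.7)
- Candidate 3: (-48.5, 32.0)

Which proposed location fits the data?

For each candidate, compare |candidate − station| to the reported distance:
Candidate 1: residuals A 20.3, B 17.1, C 21.0 → max 21.0 km
Candidate 2: residuals A 102.9, B 87.9, C 102.2 → max 102.9 km
Candidate 3: residuals A 0.0, B 0.0, C 0.1 → max 0.1 km
Only Candidate 3 has all residuals ≈ 0.

Candidate 3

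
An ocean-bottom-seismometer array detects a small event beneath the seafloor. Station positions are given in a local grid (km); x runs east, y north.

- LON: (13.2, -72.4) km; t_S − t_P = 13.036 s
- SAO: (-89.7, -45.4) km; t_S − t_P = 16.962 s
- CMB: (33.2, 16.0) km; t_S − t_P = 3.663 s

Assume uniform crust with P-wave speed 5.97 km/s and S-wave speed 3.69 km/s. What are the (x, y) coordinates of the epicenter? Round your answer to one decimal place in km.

43.7 km east, 49.8 km north

Distance from S−P lag: d = Δt · v_P v_S / (v_P − v_S) = Δt · (5.97·3.69)/(5.97−3.69) ≈ 9.6620·Δt.
So d_LON = 125.95, d_SAO = 163.89, d_CMB = 35.39 km.
Circle about each station: (x − 13.2)² + (y + 72.4)² = 125.95²; (x + 89.7)² + (y + 45.4)² = 163.89²; (x − 33.2)² + (y − 16.0)² = 35.39².
Subtracting the LON equation from the SAO and CMB equations removes the quadratic terms:
-205.8 x + 54.0 y = -6305.28
40.0 x + 176.8 y = 10553.19
Solving the 2×2 system: x ≈ 43.7, y ≈ 49.8 km.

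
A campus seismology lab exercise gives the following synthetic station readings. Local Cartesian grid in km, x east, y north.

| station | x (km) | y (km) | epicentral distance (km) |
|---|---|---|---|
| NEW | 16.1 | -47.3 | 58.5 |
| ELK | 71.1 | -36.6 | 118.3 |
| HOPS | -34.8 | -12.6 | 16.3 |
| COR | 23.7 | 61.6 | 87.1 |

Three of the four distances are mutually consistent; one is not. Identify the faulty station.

Solve using three stations at a time. Using ELK, HOPS, COR (subtract circle equations pairwise → linear system) gives (x, y) ≈ (-40.5, 2.7).
Distances from that point to each station vs reported:
  NEW: calculated 75.5 vs reported 58.5 → residual 17.0 km
  ELK: calculated 118.3 vs reported 118.3 → residual 0.0 km
  HOPS: calculated 16.3 vs reported 16.3 → residual 0.0 km
  COR: calculated 87.1 vs reported 87.1 → residual 0.0 km
ELK, HOPS, COR are mutually consistent (residuals ≈ 0); NEW is off by 17.0 km.

NEW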